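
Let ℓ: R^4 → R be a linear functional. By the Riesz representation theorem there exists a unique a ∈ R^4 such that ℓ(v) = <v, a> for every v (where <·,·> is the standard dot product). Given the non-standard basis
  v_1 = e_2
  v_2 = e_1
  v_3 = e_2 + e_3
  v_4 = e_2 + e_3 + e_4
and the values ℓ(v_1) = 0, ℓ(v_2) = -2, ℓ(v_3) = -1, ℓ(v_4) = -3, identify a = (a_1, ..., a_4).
a = (-2, 0, -1, -2)

Write a = (a_1, ..., a_4) in the standard basis. For each basis vector v_i, ℓ(v_i) = <v_i, a> is a linear equation in the a_j's. Collect the n equations into a matrix system V a = ℓ, where row i of V is v_i (expressed in the standard basis). Since V is invertible (lower-triangular with 1s on the diagonal, up to permutation), solve by back-substitution:
  V =
[[0, 1, 0, 0],
 [1, 0, 0, 0],
 [0, 1, 1, 0],
 [0, 1, 1, 1]]
  V a = (0, -2, -1, -3)
Solving gives a = (-2, 0, -1, -2).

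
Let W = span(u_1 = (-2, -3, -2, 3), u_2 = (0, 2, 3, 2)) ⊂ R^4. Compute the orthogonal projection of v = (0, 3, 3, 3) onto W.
proj_W(v) = (-24/203, 474/203, 741/203, 78/29)

Set up U = [u_1 | ... | u_2] ∈ R^(4×2). The projector onto W = col(U) is P = U (U^T U)^(-1) U^T.
Compute U^T U =
  [26, -6]
  [-6, 17],
and U^T v = (-6, 21).
Solve U^T U · c = U^T v for the coefficients: c = (12/203, 255/203). The projection is proj_W(v) = U c.
Check: (v - proj_W(v)) · u_1 = 0  (should be 0).
Check: (v - proj_W(v)) · u_2 = 0  (should be 0).
Result: proj_W(v) = (-24/203, 474/203, 741/203, 78/29).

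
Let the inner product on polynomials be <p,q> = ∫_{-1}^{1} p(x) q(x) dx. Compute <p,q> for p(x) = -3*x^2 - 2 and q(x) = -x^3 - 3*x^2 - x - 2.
<p,q> = 98/5

Expand the product: p(x)·q(x) = 3*x^5 + 9*x^4 + 5*x^3 + 12*x^2 + 2*x + 4.
∫_{-1}^{1} of each monomial x^k gives [2/(k+1) if k even, 0 if k odd]. Integrating term-by-term (or equivalently evaluating the antiderivative F(x) = x^6/2 + 9*x^5/5 + 5*x^4/4 + 4*x^3 + x^2 + 4*x at the endpoints):
  F(1) − F(−1) = 251/20 − (-141/20) = 98/5.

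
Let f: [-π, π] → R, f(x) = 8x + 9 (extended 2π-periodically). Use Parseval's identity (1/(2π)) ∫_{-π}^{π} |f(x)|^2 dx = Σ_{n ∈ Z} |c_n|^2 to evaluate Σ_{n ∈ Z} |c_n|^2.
Σ |c_n|^2 = 64π^2/3 + 81

Expand and integrate term by term over [-π, π]:
  ∫ (8x)^2 dx = 64·(2π^3/3); ∫ 2·8·(9)·x dx = 0 (odd integrand); ∫ 9^2 dx = 81·2π.
So (1/(2π)) ∫_{-π}^{π} (8x + 9)^2 dx = 64π^2/3 + 81 = 64π^2/3 + 81.
Parseval ⇒ Σ |c_n|^2 = 64π^2/3 + 81.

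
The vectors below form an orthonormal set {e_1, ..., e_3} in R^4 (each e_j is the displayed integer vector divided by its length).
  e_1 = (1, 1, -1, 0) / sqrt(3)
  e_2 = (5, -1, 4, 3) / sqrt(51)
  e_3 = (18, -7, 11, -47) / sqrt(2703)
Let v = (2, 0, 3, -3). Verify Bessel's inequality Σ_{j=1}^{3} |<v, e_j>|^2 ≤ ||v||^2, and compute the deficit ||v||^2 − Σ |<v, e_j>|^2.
Σ |<v, e_j>|^2 = 1058/53; ||v||^2 = 22; deficit = 108/53

Write each e_j = u_j / sqrt(<u_j, u_j>) where u_j is the displayed integer vector. Then <v, e_j> = <v, u_j> / sqrt(<u_j, u_j>), so |<v, e_j>|^2 = <v, u_j>^2 / <u_j, u_j>.
Coefficients: <v, e_1> = -1/sqrt(3), <v, e_2> = 13/sqrt(51), <v, e_3> = 210/sqrt(2703).
Square and sum: Σ |<v, e_j>|^2 = 1058/53.
Compute ||v||^2 = v·v = 22.
Deficit = 22 − 1058/53 = 108/53 ≥ 0, confirming Bessel's inequality. (The deficit equals ||v − Σ <v,e_j> e_j||^2, the squared distance from v to span{e_j}.)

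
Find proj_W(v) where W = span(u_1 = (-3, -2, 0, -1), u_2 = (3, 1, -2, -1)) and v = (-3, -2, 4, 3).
proj_W(v) = (-207/55, -34/55, 208/55, 139/55)

Set up U = [u_1 | ... | u_2] ∈ R^(4×2). The projector onto W = col(U) is P = U (U^T U)^(-1) U^T.
Compute U^T U =
  [14, -10]
  [-10, 15],
and U^T v = (10, -22).
Solve U^T U · c = U^T v for the coefficients: c = (-7/11, -104/55). The projection is proj_W(v) = U c.
Check: (v - proj_W(v)) · u_1 = 0  (should be 0).
Check: (v - proj_W(v)) · u_2 = 0  (should be 0).
Result: proj_W(v) = (-207/55, -34/55, 208/55, 139/55).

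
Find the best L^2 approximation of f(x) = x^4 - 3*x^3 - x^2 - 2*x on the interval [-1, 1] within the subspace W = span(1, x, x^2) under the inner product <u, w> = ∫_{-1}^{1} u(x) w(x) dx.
g(x) = -x^2/7 - 19*x/5 - 3/35

The best approximation g ∈ W is the orthogonal projection of f onto W. Writing g = a_0 + a_1 x + a_2 x^2, the coefficients solve the normal equations G · a = b where
  G_{ij} = <φ_i, φ_j> and b_i = <f, φ_i>, with φ_0 = 1, φ_1 = x, φ_2 = x^2.
G =
  [2, 0, 2/3]
  [0, 2/3, 0]
  [2/3, 0, 2/5],
b = (-4/15, -38/15, -4/35).
Solving gives a_0 = -3/35, a_1 = -19/5, a_2 = -1/7, so
  g(x) = -x^2/7 - 19*x/5 - 3/35.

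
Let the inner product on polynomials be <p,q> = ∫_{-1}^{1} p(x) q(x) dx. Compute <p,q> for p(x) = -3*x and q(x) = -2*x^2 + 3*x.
<p,q> = -6

Expand the product: p(x)·q(x) = 6*x^3 - 9*x^2.
∫_{-1}^{1} of each monomial x^k gives [2/(k+1) if k even, 0 if k odd]. Integrating term-by-term (or equivalently evaluating the antiderivative F(x) = 3*x^4/2 - 3*x^3 at the endpoints):
  F(1) − F(−1) = -3/2 − (9/2) = -6.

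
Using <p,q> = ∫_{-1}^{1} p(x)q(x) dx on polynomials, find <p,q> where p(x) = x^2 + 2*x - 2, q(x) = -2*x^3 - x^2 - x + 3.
<p,q> = -12

Expand the product: p(x)·q(x) = -2*x^5 - 5*x^4 + x^3 + 3*x^2 + 8*x - 6.
∫_{-1}^{1} of each monomial x^k gives [2/(k+1) if k even, 0 if k odd]. Integrating term-by-term (or equivalently evaluating the antiderivative F(x) = -x^6/3 - x^5 + x^4/4 + x^3 + 4*x^2 - 6*x at the endpoints):
  F(1) − F(−1) = -25/12 − (119/12) = -12.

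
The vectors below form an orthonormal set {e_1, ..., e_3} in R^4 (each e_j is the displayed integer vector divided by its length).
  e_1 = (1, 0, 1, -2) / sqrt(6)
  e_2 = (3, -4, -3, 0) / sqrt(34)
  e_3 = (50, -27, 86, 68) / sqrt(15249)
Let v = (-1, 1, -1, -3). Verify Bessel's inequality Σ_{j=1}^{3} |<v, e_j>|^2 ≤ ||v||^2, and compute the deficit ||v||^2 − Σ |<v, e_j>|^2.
Σ |<v, e_j>|^2 = 3579/299; ||v||^2 = 12; deficit = 9/299

Write each e_j = u_j / sqrt(<u_j, u_j>) where u_j is the displayed integer vector. Then <v, e_j> = <v, u_j> / sqrt(<u_j, u_j>), so |<v, e_j>|^2 = <v, u_j>^2 / <u_j, u_j>.
Coefficients: <v, e_1> = 4/sqrt(6), <v, e_2> = -4/sqrt(34), <v, e_3> = -367/sqrt(15249).
Square and sum: Σ |<v, e_j>|^2 = 3579/299.
Compute ||v||^2 = v·v = 12.
Deficit = 12 − 3579/299 = 9/299 ≥ 0, confirming Bessel's inequality. (The deficit equals ||v − Σ <v,e_j> e_j||^2, the squared distance from v to span{e_j}.)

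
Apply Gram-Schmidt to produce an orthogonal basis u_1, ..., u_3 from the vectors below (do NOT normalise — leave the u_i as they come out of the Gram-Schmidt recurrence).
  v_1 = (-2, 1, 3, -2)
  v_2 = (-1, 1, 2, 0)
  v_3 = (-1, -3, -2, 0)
Orthogonal basis:
  u_1 = (-2, 1, 3, -2)
  u_2 = (0, 1/2, 1/2, 1)
  u_3 = (-16/9, -16/9, 0, 8/9)

Apply the Gram-Schmidt recurrence
  u_1 = v_1
  u_i = v_i − Σ_{j<i} ((v_i · u_j) / (u_j · u_j)) · u_j.

Step by step this gives:
  u_1 = (-2, 1, 3, -2)
  u_2 = (0, 1/2, 1/2, 1)
  u_3 = (-16/9, -16/9, 0, 8/9)

Orthogonality check:
  u_2 · u_1 = 0 (should be 0)
  u_3 · u_1 = 0 (should be 0)
  u_3 · u_2 = 0 (should be 0)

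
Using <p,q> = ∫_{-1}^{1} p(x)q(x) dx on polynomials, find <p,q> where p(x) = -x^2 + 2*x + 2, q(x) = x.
<p,q> = 4/3

Expand the product: p(x)·q(x) = -x^3 + 2*x^2 + 2*x.
∫_{-1}^{1} of each monomial x^k gives [2/(k+1) if k even, 0 if k odd]. Integrating term-by-term (or equivalently evaluating the antiderivative F(x) = -x^4/4 + 2*x^3/3 + x^2 at the endpoints):
  F(1) − F(−1) = 17/12 − (1/12) = 4/3.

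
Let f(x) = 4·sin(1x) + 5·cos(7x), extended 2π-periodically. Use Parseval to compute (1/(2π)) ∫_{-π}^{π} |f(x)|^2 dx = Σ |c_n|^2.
Σ |c_n|^2 = 41/2

Expand |f|^2 and use orthogonality of {sin(nx), cos(mx)} on [-π, π]:
  ∫_{-π}^{π} sin(nx)^2 dx = π, ∫ cos(mx)^2 dx = π, and cross terms integrate to 0.
So ∫_{-π}^{π} f(x)^2 dx = 4^2 · π + 5^2 · π = (16 + 25)π.
Divide by 2π: (16 + 25)/2 = 41/2.
By Parseval, this equals Σ |c_n|^2.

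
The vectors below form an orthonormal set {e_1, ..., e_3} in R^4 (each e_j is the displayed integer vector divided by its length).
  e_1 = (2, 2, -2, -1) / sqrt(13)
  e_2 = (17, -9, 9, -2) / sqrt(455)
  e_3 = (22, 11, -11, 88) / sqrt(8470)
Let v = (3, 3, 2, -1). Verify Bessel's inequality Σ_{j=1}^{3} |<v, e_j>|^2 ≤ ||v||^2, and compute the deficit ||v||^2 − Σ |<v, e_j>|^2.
Σ |<v, e_j>|^2 = 21/2; ||v||^2 = 23; deficit = 25/2

Write each e_j = u_j / sqrt(<u_j, u_j>) where u_j is the displayed integer vector. Then <v, e_j> = <v, u_j> / sqrt(<u_j, u_j>), so |<v, e_j>|^2 = <v, u_j>^2 / <u_j, u_j>.
Coefficients: <v, e_1> = 9/sqrt(13), <v, e_2> = 44/sqrt(455), <v, e_3> = -11/sqrt(8470).
Square and sum: Σ |<v, e_j>|^2 = 21/2.
Compute ||v||^2 = v·v = 23.
Deficit = 23 − 21/2 = 25/2 ≥ 0, confirming Bessel's inequality. (The deficit equals ||v − Σ <v,e_j> e_j||^2, the squared distance from v to span{e_j}.)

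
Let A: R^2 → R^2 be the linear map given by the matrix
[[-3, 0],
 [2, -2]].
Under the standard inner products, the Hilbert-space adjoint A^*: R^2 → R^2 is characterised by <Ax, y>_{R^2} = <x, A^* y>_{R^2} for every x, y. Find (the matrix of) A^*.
A^* = A^T =
[[-3, 2],
 [0, -2]]

For real matrices with standard dot products, the defining identity <Ax, y> = <x, A^* y> gives (Ax)^T y = x^T (A^*) y, i.e. x^T A^T y = x^T (A^*) y. Since this holds for all x, y, we must have A^* = A^T. Therefore
A^* =
[[-3, 2],
 [0, -2]].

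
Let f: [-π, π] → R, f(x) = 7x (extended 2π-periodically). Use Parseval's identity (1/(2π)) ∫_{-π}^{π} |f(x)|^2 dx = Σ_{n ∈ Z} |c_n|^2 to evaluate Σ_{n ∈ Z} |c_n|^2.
Σ |c_n|^2 = 49π^2/3

Expand and integrate term by term over [-π, π]:
  ∫ (7x)^2 dx = 49·(2π^3/3); ∫ 2·7·(0)·x dx = 0 (odd integrand); ∫ 0^2 dx = 0·2π.
So (1/(2π)) ∫_{-π}^{π} (7x)^2 dx = 49π^2/3 + 0 = 49π^2/3.
Parseval ⇒ Σ |c_n|^2 = 49π^2/3.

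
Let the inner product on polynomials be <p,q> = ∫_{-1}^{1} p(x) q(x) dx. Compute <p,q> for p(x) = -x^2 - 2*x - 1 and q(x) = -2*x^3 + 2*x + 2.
<p,q> = -32/5

Expand the product: p(x)·q(x) = 2*x^5 + 4*x^4 - 6*x^2 - 6*x - 2.
∫_{-1}^{1} of each monomial x^k gives [2/(k+1) if k even, 0 if k odd]. Integrating term-by-term (or equivalently evaluating the antiderivative F(x) = x^6/3 + 4*x^5/5 - 2*x^3 - 3*x^2 - 2*x at the endpoints):
  F(1) − F(−1) = -88/15 − (8/15) = -32/5.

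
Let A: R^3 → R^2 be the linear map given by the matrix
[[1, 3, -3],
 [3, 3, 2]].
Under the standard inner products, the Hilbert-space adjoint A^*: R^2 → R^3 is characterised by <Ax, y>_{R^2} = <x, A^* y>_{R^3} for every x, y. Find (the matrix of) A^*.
A^* = A^T =
[[1, 3],
 [3, 3],
 [-3, 2]]

For real matrices with standard dot products, the defining identity <Ax, y> = <x, A^* y> gives (Ax)^T y = x^T (A^*) y, i.e. x^T A^T y = x^T (A^*) y. Since this holds for all x, y, we must have A^* = A^T. Therefore
A^* =
[[1, 3],
 [3, 3],
 [-3, 2]].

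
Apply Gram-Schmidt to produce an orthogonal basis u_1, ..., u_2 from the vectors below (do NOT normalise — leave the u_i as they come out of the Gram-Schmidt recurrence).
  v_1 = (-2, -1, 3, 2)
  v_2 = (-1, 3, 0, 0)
Orthogonal basis:
  u_1 = (-2, -1, 3, 2)
  u_2 = (-10/9, 53/18, 1/6, 1/9)

Apply the Gram-Schmidt recurrence
  u_1 = v_1
  u_i = v_i − Σ_{j<i} ((v_i · u_j) / (u_j · u_j)) · u_j.

Step by step this gives:
  u_1 = (-2, -1, 3, 2)
  u_2 = (-10/9, 53/18, 1/6, 1/9)

Orthogonality check:
  u_2 · u_1 = 0 (should be 0)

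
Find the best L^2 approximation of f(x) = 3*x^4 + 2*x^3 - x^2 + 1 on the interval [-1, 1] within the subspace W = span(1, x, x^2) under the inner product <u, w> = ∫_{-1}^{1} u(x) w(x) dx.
g(x) = 11*x^2/7 + 6*x/5 + 26/35

The best approximation g ∈ W is the orthogonal projection of f onto W. Writing g = a_0 + a_1 x + a_2 x^2, the coefficients solve the normal equations G · a = b where
  G_{ij} = <φ_i, φ_j> and b_i = <f, φ_i>, with φ_0 = 1, φ_1 = x, φ_2 = x^2.
G =
  [2, 0, 2/3]
  [0, 2/3, 0]
  [2/3, 0, 2/5],
b = (38/15, 4/5, 118/105).
Solving gives a_0 = 26/35, a_1 = 6/5, a_2 = 11/7, so
  g(x) = 11*x^2/7 + 6*x/5 + 26/35.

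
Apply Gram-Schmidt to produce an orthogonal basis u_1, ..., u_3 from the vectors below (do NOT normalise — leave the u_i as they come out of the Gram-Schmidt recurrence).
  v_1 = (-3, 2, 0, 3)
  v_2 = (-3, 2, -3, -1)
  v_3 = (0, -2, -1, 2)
Orthogonal basis:
  u_1 = (-3, 2, 0, 3)
  u_2 = (-18/11, 12/11, -3, -26/11)
  u_3 = (-15/203, -396/203, -332/203, 249/203)

Apply the Gram-Schmidt recurrence
  u_1 = v_1
  u_i = v_i − Σ_{j<i} ((v_i · u_j) / (u_j · u_j)) · u_j.

Step by step this gives:
  u_1 = (-3, 2, 0, 3)
  u_2 = (-18/11, 12/11, -3, -26/11)
  u_3 = (-15/203, -396/203, -332/203, 249/203)

Orthogonality check:
  u_2 · u_1 = 0 (should be 0)
  u_3 · u_1 = 0 (should be 0)
  u_3 · u_2 = 0 (should be 0)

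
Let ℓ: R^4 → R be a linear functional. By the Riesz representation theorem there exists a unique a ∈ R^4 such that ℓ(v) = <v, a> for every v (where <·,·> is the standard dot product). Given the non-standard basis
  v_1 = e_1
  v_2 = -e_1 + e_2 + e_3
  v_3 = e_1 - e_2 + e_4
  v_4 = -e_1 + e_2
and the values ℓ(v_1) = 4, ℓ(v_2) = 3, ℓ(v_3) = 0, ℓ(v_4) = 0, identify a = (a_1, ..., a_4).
a = (4, 4, 3, 0)

Write a = (a_1, ..., a_4) in the standard basis. For each basis vector v_i, ℓ(v_i) = <v_i, a> is a linear equation in the a_j's. Collect the n equations into a matrix system V a = ℓ, where row i of V is v_i (expressed in the standard basis). Since V is invertible (lower-triangular with 1s on the diagonal, up to permutation), solve by back-substitution:
  V =
[[1, 0, 0, 0],
 [-1, 1, 1, 0],
 [1, -1, 0, 1],
 [-1, 1, 0, 0]]
  V a = (4, 3, 0, 0)
Solving gives a = (4, 4, 3, 0).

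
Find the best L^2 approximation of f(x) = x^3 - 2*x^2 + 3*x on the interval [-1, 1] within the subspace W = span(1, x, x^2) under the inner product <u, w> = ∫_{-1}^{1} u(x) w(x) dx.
g(x) = -2*x^2 + 18*x/5

The best approximation g ∈ W is the orthogonal projection of f onto W. Writing g = a_0 + a_1 x + a_2 x^2, the coefficients solve the normal equations G · a = b where
  G_{ij} = <φ_i, φ_j> and b_i = <f, φ_i>, with φ_0 = 1, φ_1 = x, φ_2 = x^2.
G =
  [2, 0, 2/3]
  [0, 2/3, 0]
  [2/3, 0, 2/5],
b = (-4/3, 12/5, -4/5).
Solving gives a_0 = 0, a_1 = 18/5, a_2 = -2, so
  g(x) = -2*x^2 + 18*x/5.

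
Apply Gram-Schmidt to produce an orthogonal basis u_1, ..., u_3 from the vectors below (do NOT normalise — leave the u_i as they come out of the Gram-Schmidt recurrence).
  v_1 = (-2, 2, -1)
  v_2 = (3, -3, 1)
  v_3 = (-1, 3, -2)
Orthogonal basis:
  u_1 = (-2, 2, -1)
  u_2 = (1/9, -1/9, -4/9)
  u_3 = (1, 1, 0)

Apply the Gram-Schmidt recurrence
  u_1 = v_1
  u_i = v_i − Σ_{j<i} ((v_i · u_j) / (u_j · u_j)) · u_j.

Step by step this gives:
  u_1 = (-2, 2, -1)
  u_2 = (1/9, -1/9, -4/9)
  u_3 = (1, 1, 0)

Orthogonality check:
  u_2 · u_1 = 0 (should be 0)
  u_3 · u_1 = 0 (should be 0)
  u_3 · u_2 = 0 (should be 0)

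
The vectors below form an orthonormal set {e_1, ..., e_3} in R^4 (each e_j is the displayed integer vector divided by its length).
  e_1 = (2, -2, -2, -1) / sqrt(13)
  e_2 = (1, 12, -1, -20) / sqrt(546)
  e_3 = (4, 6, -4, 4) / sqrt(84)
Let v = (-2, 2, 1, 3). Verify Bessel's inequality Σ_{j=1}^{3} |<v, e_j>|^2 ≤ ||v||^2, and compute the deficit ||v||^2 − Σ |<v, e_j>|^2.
Σ |<v, e_j>|^2 = 35/2; ||v||^2 = 18; deficit = 1/2

Write each e_j = u_j / sqrt(<u_j, u_j>) where u_j is the displayed integer vector. Then <v, e_j> = <v, u_j> / sqrt(<u_j, u_j>), so |<v, e_j>|^2 = <v, u_j>^2 / <u_j, u_j>.
Coefficients: <v, e_1> = -13/sqrt(13), <v, e_2> = -39/sqrt(546), <v, e_3> = 12/sqrt(84).
Square and sum: Σ |<v, e_j>|^2 = 35/2.
Compute ||v||^2 = v·v = 18.
Deficit = 18 − 35/2 = 1/2 ≥ 0, confirming Bessel's inequality. (The deficit equals ||v − Σ <v,e_j> e_j||^2, the squared distance from v to span{e_j}.)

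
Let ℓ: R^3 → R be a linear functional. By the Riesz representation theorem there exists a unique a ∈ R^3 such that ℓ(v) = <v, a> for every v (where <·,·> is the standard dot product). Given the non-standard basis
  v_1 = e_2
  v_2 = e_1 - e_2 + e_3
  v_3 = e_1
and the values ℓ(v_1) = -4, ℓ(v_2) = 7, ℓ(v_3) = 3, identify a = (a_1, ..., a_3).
a = (3, -4, 0)

Write a = (a_1, ..., a_3) in the standard basis. For each basis vector v_i, ℓ(v_i) = <v_i, a> is a linear equation in the a_j's. Collect the n equations into a matrix system V a = ℓ, where row i of V is v_i (expressed in the standard basis). Since V is invertible (lower-triangular with 1s on the diagonal, up to permutation), solve by back-substitution:
  V =
[[0, 1, 0],
 [1, -1, 1],
 [1, 0, 0]]
  V a = (-4, 7, 3)
Solving gives a = (3, -4, 0).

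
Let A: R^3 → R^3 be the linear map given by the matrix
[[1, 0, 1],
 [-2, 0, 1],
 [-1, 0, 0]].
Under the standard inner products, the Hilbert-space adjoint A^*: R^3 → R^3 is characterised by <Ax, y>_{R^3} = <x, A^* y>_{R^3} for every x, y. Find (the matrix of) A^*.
A^* = A^T =
[[1, -2, -1],
 [0, 0, 0],
 [1, 1, 0]]

For real matrices with standard dot products, the defining identity <Ax, y> = <x, A^* y> gives (Ax)^T y = x^T (A^*) y, i.e. x^T A^T y = x^T (A^*) y. Since this holds for all x, y, we must have A^* = A^T. Therefore
A^* =
[[1, -2, -1],
 [0, 0, 0],
 [1, 1, 0]].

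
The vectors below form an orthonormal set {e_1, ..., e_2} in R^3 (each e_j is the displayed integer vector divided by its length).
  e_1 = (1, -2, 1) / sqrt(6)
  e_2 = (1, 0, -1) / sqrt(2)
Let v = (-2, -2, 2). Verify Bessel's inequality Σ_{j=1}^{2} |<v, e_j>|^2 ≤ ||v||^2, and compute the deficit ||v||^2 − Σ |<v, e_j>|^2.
Σ |<v, e_j>|^2 = 32/3; ||v||^2 = 12; deficit = 4/3

Write each e_j = u_j / sqrt(<u_j, u_j>) where u_j is the displayed integer vector. Then <v, e_j> = <v, u_j> / sqrt(<u_j, u_j>), so |<v, e_j>|^2 = <v, u_j>^2 / <u_j, u_j>.
Coefficients: <v, e_1> = 4/sqrt(6), <v, e_2> = -4/sqrt(2).
Square and sum: Σ |<v, e_j>|^2 = 32/3.
Compute ||v||^2 = v·v = 12.
Deficit = 12 − 32/3 = 4/3 ≥ 0, confirming Bessel's inequality. (The deficit equals ||v − Σ <v,e_j> e_j||^2, the squared distance from v to span{e_j}.)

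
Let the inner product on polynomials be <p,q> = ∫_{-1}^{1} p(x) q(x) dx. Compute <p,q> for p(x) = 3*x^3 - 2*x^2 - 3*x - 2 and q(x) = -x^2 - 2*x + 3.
<p,q> = -184/15

Expand the product: p(x)·q(x) = -3*x^5 - 4*x^4 + 16*x^3 + 2*x^2 - 5*x - 6.
∫_{-1}^{1} of each monomial x^k gives [2/(k+1) if k even, 0 if k odd]. Integrating term-by-term (or equivalently evaluating the antiderivative F(x) = -x^6/2 - 4*x^5/5 + 4*x^4 + 2*x^3/3 - 5*x^2/2 - 6*x at the endpoints):
  F(1) − F(−1) = -77/15 − (107/15) = -184/15.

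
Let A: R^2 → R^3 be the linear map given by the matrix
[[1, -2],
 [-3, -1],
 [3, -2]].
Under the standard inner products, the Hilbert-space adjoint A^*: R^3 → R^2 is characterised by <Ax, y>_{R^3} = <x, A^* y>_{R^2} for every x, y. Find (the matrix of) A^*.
A^* = A^T =
[[1, -3, 3],
 [-2, -1, -2]]

For real matrices with standard dot products, the defining identity <Ax, y> = <x, A^* y> gives (Ax)^T y = x^T (A^*) y, i.e. x^T A^T y = x^T (A^*) y. Since this holds for all x, y, we must have A^* = A^T. Therefore
A^* =
[[1, -3, 3],
 [-2, -1, -2]].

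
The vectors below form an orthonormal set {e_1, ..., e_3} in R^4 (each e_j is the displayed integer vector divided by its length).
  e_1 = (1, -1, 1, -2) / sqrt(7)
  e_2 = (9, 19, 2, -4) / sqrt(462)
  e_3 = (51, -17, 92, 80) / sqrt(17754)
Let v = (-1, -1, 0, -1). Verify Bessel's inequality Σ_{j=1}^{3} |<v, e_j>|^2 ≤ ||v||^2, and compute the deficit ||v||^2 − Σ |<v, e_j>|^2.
Σ |<v, e_j>|^2 = 686/269; ||v||^2 = 3; deficit = 121/269

Write each e_j = u_j / sqrt(<u_j, u_j>) where u_j is the displayed integer vector. Then <v, e_j> = <v, u_j> / sqrt(<u_j, u_j>), so |<v, e_j>|^2 = <v, u_j>^2 / <u_j, u_j>.
Coefficients: <v, e_1> = 2/sqrt(7), <v, e_2> = -24/sqrt(462), <v, e_3> = -114/sqrt(17754).
Square and sum: Σ |<v, e_j>|^2 = 686/269.
Compute ||v||^2 = v·v = 3.
Deficit = 3 − 686/269 = 121/269 ≥ 0, confirming Bessel's inequality. (The deficit equals ||v − Σ <v,e_j> e_j||^2, the squared distance from v to span{e_j}.)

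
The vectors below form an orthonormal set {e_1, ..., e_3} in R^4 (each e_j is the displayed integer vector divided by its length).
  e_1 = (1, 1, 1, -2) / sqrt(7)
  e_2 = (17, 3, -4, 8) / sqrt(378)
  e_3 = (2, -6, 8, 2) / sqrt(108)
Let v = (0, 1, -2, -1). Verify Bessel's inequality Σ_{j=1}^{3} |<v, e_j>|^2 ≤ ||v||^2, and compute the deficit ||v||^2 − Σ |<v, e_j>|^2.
Σ |<v, e_j>|^2 = 11/2; ||v||^2 = 6; deficit = 1/2

Write each e_j = u_j / sqrt(<u_j, u_j>) where u_j is the displayed integer vector. Then <v, e_j> = <v, u_j> / sqrt(<u_j, u_j>), so |<v, e_j>|^2 = <v, u_j>^2 / <u_j, u_j>.
Coefficients: <v, e_1> = 1/sqrt(7), <v, e_2> = 3/sqrt(378), <v, e_3> = -24/sqrt(108).
Square and sum: Σ |<v, e_j>|^2 = 11/2.
Compute ||v||^2 = v·v = 6.
Deficit = 6 − 11/2 = 1/2 ≥ 0, confirming Bessel's inequality. (The deficit equals ||v − Σ <v,e_j> e_j||^2, the squared distance from v to span{e_j}.)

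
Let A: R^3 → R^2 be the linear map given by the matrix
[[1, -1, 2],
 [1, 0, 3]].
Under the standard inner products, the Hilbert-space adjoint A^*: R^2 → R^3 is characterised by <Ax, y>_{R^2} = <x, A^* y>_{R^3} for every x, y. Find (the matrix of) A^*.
A^* = A^T =
[[1, 1],
 [-1, 0],
 [2, 3]]

For real matrices with standard dot products, the defining identity <Ax, y> = <x, A^* y> gives (Ax)^T y = x^T (A^*) y, i.e. x^T A^T y = x^T (A^*) y. Since this holds for all x, y, we must have A^* = A^T. Therefore
A^* =
[[1, 1],
 [-1, 0],
 [2, 3]].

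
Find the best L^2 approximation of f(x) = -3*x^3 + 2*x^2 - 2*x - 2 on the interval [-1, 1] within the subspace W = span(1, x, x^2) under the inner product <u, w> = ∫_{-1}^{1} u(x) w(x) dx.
g(x) = 2*x^2 - 19*x/5 - 2

The best approximation g ∈ W is the orthogonal projection of f onto W. Writing g = a_0 + a_1 x + a_2 x^2, the coefficients solve the normal equations G · a = b where
  G_{ij} = <φ_i, φ_j> and b_i = <f, φ_i>, with φ_0 = 1, φ_1 = x, φ_2 = x^2.
G =
  [2, 0, 2/3]
  [0, 2/3, 0]
  [2/3, 0, 2/5],
b = (-8/3, -38/15, -8/15).
Solving gives a_0 = -2, a_1 = -19/5, a_2 = 2, so
  g(x) = 2*x^2 - 19*x/5 - 2.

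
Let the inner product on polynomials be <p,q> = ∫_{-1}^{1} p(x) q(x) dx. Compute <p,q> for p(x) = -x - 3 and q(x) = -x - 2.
<p,q> = 38/3

Expand the product: p(x)·q(x) = x^2 + 5*x + 6.
∫_{-1}^{1} of each monomial x^k gives [2/(k+1) if k even, 0 if k odd]. Integrating term-by-term (or equivalently evaluating the antiderivative F(x) = x^3/3 + 5*x^2/2 + 6*x at the endpoints):
  F(1) − F(−1) = 53/6 − (-23/6) = 38/3.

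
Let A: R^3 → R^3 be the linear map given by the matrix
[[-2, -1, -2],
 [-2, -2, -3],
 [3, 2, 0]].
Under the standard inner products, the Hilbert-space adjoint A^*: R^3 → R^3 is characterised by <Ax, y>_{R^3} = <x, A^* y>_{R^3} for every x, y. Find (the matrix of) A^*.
A^* = A^T =
[[-2, -2, 3],
 [-1, -2, 2],
 [-2, -3, 0]]

For real matrices with standard dot products, the defining identity <Ax, y> = <x, A^* y> gives (Ax)^T y = x^T (A^*) y, i.e. x^T A^T y = x^T (A^*) y. Since this holds for all x, y, we must have A^* = A^T. Therefore
A^* =
[[-2, -2, 3],
 [-1, -2, 2],
 [-2, -3, 0]].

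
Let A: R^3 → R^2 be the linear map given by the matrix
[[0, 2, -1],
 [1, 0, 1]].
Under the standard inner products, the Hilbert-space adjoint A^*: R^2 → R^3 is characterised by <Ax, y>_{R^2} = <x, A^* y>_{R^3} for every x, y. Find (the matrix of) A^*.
A^* = A^T =
[[0, 1],
 [2, 0],
 [-1, 1]]

For real matrices with standard dot products, the defining identity <Ax, y> = <x, A^* y> gives (Ax)^T y = x^T (A^*) y, i.e. x^T A^T y = x^T (A^*) y. Since this holds for all x, y, we must have A^* = A^T. Therefore
A^* =
[[0, 1],
 [2, 0],
 [-1, 1]].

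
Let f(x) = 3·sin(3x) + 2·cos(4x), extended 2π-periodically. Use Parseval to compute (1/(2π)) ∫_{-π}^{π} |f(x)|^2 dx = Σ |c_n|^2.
Σ |c_n|^2 = 13/2

Expand |f|^2 and use orthogonality of {sin(nx), cos(mx)} on [-π, π]:
  ∫_{-π}^{π} sin(nx)^2 dx = π, ∫ cos(mx)^2 dx = π, and cross terms integrate to 0.
So ∫_{-π}^{π} f(x)^2 dx = 3^2 · π + 2^2 · π = (9 + 4)π.
Divide by 2π: (9 + 4)/2 = 13/2.
By Parseval, this equals Σ |c_n|^2.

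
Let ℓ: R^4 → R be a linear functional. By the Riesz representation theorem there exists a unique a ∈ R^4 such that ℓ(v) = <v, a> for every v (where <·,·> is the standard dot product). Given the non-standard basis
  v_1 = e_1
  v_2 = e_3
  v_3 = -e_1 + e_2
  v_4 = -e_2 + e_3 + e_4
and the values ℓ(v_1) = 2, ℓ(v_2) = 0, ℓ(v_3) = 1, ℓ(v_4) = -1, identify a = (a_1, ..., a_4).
a = (2, 3, 0, 2)

Write a = (a_1, ..., a_4) in the standard basis. For each basis vector v_i, ℓ(v_i) = <v_i, a> is a linear equation in the a_j's. Collect the n equations into a matrix system V a = ℓ, where row i of V is v_i (expressed in the standard basis). Since V is invertible (lower-triangular with 1s on the diagonal, up to permutation), solve by back-substitution:
  V =
[[1, 0, 0, 0],
 [0, 0, 1, 0],
 [-1, 1, 0, 0],
 [0, -1, 1, 1]]
  V a = (2, 0, 1, -1)
Solving gives a = (2, 3, 0, 2).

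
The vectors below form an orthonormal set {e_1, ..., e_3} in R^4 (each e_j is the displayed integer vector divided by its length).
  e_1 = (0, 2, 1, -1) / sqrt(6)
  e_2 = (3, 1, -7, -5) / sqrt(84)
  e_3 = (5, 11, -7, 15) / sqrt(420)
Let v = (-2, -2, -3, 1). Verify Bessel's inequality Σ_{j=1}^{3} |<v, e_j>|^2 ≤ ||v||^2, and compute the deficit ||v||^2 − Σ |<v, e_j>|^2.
Σ |<v, e_j>|^2 = 172/15; ||v||^2 = 18; deficit = 98/15

Write each e_j = u_j / sqrt(<u_j, u_j>) where u_j is the displayed integer vector. Then <v, e_j> = <v, u_j> / sqrt(<u_j, u_j>), so |<v, e_j>|^2 = <v, u_j>^2 / <u_j, u_j>.
Coefficients: <v, e_1> = -8/sqrt(6), <v, e_2> = 8/sqrt(84), <v, e_3> = 4/sqrt(420).
Square and sum: Σ |<v, e_j>|^2 = 172/15.
Compute ||v||^2 = v·v = 18.
Deficit = 18 − 172/15 = 98/15 ≥ 0, confirming Bessel's inequality. (The deficit equals ||v − Σ <v,e_j> e_j||^2, the squared distance from v to span{e_j}.)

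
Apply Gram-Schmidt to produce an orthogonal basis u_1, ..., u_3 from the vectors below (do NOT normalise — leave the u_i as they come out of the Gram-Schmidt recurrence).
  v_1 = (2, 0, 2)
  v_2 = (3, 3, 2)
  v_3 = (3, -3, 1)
Orthogonal basis:
  u_1 = (2, 0, 2)
  u_2 = (1/2, 3, -1/2)
  u_3 = (27/19, -9/19, -27/19)

Apply the Gram-Schmidt recurrence
  u_1 = v_1
  u_i = v_i − Σ_{j<i} ((v_i · u_j) / (u_j · u_j)) · u_j.

Step by step this gives:
  u_1 = (2, 0, 2)
  u_2 = (1/2, 3, -1/2)
  u_3 = (27/19, -9/19, -27/19)

Orthogonality check:
  u_2 · u_1 = 0 (should be 0)
  u_3 · u_1 = 0 (should be 0)
  u_3 · u_2 = 0 (should be 0)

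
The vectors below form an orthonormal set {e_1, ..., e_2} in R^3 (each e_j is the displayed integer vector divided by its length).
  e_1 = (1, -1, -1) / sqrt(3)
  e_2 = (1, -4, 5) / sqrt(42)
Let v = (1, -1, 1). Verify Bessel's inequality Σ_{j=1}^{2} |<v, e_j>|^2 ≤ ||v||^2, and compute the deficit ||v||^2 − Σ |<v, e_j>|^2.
Σ |<v, e_j>|^2 = 19/7; ||v||^2 = 3; deficit = 2/7

Write each e_j = u_j / sqrt(<u_j, u_j>) where u_j is the displayed integer vector. Then <v, e_j> = <v, u_j> / sqrt(<u_j, u_j>), so |<v, e_j>|^2 = <v, u_j>^2 / <u_j, u_j>.
Coefficients: <v, e_1> = 1/sqrt(3), <v, e_2> = 10/sqrt(42).
Square and sum: Σ |<v, e_j>|^2 = 19/7.
Compute ||v||^2 = v·v = 3.
Deficit = 3 − 19/7 = 2/7 ≥ 0, confirming Bessel's inequality. (The deficit equals ||v − Σ <v,e_j> e_j||^2, the squared distance from v to span{e_j}.)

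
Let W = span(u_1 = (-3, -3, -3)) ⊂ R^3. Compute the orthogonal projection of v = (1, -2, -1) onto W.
proj_W(v) = (-2/3, -2/3, -2/3)

Set up U = [u_1 | ... | u_1] ∈ R^(3×1). The projector onto W = col(U) is P = U (U^T U)^(-1) U^T.
Compute U^T U =
  [27],
and U^T v = (6).
Solve U^T U · c = U^T v for the coefficients: c = (2/9). The projection is proj_W(v) = U c.
Check: (v - proj_W(v)) · u_1 = 0  (should be 0).
Result: proj_W(v) = (-2/3, -2/3, -2/3).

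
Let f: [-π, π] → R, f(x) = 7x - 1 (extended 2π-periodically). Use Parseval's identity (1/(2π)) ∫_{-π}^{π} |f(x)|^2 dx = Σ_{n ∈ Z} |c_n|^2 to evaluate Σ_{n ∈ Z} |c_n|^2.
Σ |c_n|^2 = 49π^2/3 + 1

Expand and integrate term by term over [-π, π]:
  ∫ (7x)^2 dx = 49·(2π^3/3); ∫ 2·7·(-1)·x dx = 0 (odd integrand); ∫ (-1)^2 dx = 1·2π.
So (1/(2π)) ∫_{-π}^{π} (7x - 1)^2 dx = 49π^2/3 + 1 = 49π^2/3 + 1.
Parseval ⇒ Σ |c_n|^2 = 49π^2/3 + 1.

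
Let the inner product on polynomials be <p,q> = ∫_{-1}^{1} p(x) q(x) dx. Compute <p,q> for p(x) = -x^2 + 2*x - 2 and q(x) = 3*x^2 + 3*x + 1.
<p,q> = -88/15

Expand the product: p(x)·q(x) = -3*x^4 + 3*x^3 - x^2 - 4*x - 2.
∫_{-1}^{1} of each monomial x^k gives [2/(k+1) if k even, 0 if k odd]. Integrating term-by-term (or equivalently evaluating the antiderivative F(x) = -3*x^5/5 + 3*x^4/4 - x^3/3 - 2*x^2 - 2*x at the endpoints):
  F(1) − F(−1) = -251/60 − (101/60) = -88/15.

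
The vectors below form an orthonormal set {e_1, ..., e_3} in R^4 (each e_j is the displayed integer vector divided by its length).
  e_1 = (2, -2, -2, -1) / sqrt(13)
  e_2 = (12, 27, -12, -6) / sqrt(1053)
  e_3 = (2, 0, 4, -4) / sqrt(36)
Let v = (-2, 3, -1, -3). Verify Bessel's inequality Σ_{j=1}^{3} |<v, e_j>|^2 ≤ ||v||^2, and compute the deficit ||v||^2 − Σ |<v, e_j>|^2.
Σ |<v, e_j>|^2 = 86/9; ||v||^2 = 23; deficit = 121/9

Write each e_j = u_j / sqrt(<u_j, u_j>) where u_j is the displayed integer vector. Then <v, e_j> = <v, u_j> / sqrt(<u_j, u_j>), so |<v, e_j>|^2 = <v, u_j>^2 / <u_j, u_j>.
Coefficients: <v, e_1> = -5/sqrt(13), <v, e_2> = 87/sqrt(1053), <v, e_3> = 4/sqrt(36).
Square and sum: Σ |<v, e_j>|^2 = 86/9.
Compute ||v||^2 = v·v = 23.
Deficit = 23 − 86/9 = 121/9 ≥ 0, confirming Bessel's inequality. (The deficit equals ||v − Σ <v,e_j> e_j||^2, the squared distance from v to span{e_j}.)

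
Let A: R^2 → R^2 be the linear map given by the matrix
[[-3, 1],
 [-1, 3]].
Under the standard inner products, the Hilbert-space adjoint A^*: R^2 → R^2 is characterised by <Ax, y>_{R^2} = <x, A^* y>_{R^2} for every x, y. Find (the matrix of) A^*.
A^* = A^T =
[[-3, -1],
 [1, 3]]

For real matrices with standard dot products, the defining identity <Ax, y> = <x, A^* y> gives (Ax)^T y = x^T (A^*) y, i.e. x^T A^T y = x^T (A^*) y. Since this holds for all x, y, we must have A^* = A^T. Therefore
A^* =
[[-3, -1],
 [1, 3]].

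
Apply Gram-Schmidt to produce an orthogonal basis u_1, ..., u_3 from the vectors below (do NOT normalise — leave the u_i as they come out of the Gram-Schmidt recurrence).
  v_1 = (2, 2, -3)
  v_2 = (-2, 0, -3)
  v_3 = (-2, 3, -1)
Orthogonal basis:
  u_1 = (2, 2, -3)
  u_2 = (-44/17, -10/17, -36/17)
  u_3 = (-66/49, 132/49, 44/49)

Apply the Gram-Schmidt recurrence
  u_1 = v_1
  u_i = v_i − Σ_{j<i} ((v_i · u_j) / (u_j · u_j)) · u_j.

Step by step this gives:
  u_1 = (2, 2, -3)
  u_2 = (-44/17, -10/17, -36/17)
  u_3 = (-66/49, 132/49, 44/49)

Orthogonality check:
  u_2 · u_1 = 0 (should be 0)
  u_3 · u_1 = 0 (should be 0)
  u_3 · u_2 = 0 (should be 0)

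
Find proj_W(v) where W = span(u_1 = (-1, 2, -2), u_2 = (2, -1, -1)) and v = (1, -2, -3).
proj_W(v) = (11/5, -1/2, -21/10)

Set up U = [u_1 | ... | u_2] ∈ R^(3×2). The projector onto W = col(U) is P = U (U^T U)^(-1) U^T.
Compute U^T U =
  [9, -2]
  [-2, 6],
and U^T v = (1, 7).
Solve U^T U · c = U^T v for the coefficients: c = (2/5, 13/10). The projection is proj_W(v) = U c.
Check: (v - proj_W(v)) · u_1 = 0  (should be 0).
Check: (v - proj_W(v)) · u_2 = 0  (should be 0).
Result: proj_W(v) = (11/5, -1/2, -21/10).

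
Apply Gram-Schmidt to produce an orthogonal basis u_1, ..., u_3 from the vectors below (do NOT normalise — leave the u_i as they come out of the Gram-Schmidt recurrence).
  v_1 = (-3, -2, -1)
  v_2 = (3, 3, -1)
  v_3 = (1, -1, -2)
Orthogonal basis:
  u_1 = (-3, -2, -1)
  u_2 = (0, 1, -2)
  u_3 = (17/14, -51/35, -51/70)

Apply the Gram-Schmidt recurrence
  u_1 = v_1
  u_i = v_i − Σ_{j<i} ((v_i · u_j) / (u_j · u_j)) · u_j.

Step by step this gives:
  u_1 = (-3, -2, -1)
  u_2 = (0, 1, -2)
  u_3 = (17/14, -51/35, -51/70)

Orthogonality check:
  u_2 · u_1 = 0 (should be 0)
  u_3 · u_1 = 0 (should be 0)
  u_3 · u_2 = 0 (should be 0)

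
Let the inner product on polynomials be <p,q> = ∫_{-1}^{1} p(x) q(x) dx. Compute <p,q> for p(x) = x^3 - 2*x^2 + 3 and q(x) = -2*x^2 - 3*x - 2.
<p,q> = -194/15

Expand the product: p(x)·q(x) = -2*x^5 + x^4 + 4*x^3 - 2*x^2 - 9*x - 6.
∫_{-1}^{1} of each monomial x^k gives [2/(k+1) if k even, 0 if k odd]. Integrating term-by-term (or equivalently evaluating the antiderivative F(x) = -x^6/3 + x^5/5 + x^4 - 2*x^3/3 - 9*x^2/2 - 6*x at the endpoints):
  F(1) − F(−1) = -103/10 − (79/30) = -194/15.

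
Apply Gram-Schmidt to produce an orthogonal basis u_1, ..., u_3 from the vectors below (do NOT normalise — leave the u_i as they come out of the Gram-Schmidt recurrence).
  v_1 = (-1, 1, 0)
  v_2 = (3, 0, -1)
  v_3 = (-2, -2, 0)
Orthogonal basis:
  u_1 = (-1, 1, 0)
  u_2 = (3/2, 3/2, -1)
  u_3 = (-4/11, -4/11, -12/11)

Apply the Gram-Schmidt recurrence
  u_1 = v_1
  u_i = v_i − Σ_{j<i} ((v_i · u_j) / (u_j · u_j)) · u_j.

Step by step this gives:
  u_1 = (-1, 1, 0)
  u_2 = (3/2, 3/2, -1)
  u_3 = (-4/11, -4/11, -12/11)

Orthogonality check:
  u_2 · u_1 = 0 (should be 0)
  u_3 · u_1 = 0 (should be 0)
  u_3 · u_2 = 0 (should be 0)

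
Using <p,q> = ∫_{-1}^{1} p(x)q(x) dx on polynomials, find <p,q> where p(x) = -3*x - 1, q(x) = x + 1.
<p,q> = -4

Expand the product: p(x)·q(x) = -3*x^2 - 4*x - 1.
∫_{-1}^{1} of each monomial x^k gives [2/(k+1) if k even, 0 if k odd]. Integrating term-by-term (or equivalently evaluating the antiderivative F(x) = -x^3 - 2*x^2 - x at the endpoints):
  F(1) − F(−1) = -4 − (0) = -4.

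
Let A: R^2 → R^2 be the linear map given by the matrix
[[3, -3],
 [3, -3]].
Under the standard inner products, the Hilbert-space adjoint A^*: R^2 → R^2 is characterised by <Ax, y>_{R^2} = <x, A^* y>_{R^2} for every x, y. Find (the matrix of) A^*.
A^* = A^T =
[[3, 3],
 [-3, -3]]

For real matrices with standard dot products, the defining identity <Ax, y> = <x, A^* y> gives (Ax)^T y = x^T (A^*) y, i.e. x^T A^T y = x^T (A^*) y. Since this holds for all x, y, we must have A^* = A^T. Therefore
A^* =
[[3, 3],
 [-3, -3]].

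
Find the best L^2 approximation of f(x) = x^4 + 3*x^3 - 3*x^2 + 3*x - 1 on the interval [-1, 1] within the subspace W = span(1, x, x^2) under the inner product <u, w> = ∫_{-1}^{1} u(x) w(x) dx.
g(x) = -15*x^2/7 + 24*x/5 - 38/35

The best approximation g ∈ W is the orthogonal projection of f onto W. Writing g = a_0 + a_1 x + a_2 x^2, the coefficients solve the normal equations G · a = b where
  G_{ij} = <φ_i, φ_j> and b_i = <f, φ_i>, with φ_0 = 1, φ_1 = x, φ_2 = x^2.
G =
  [2, 0, 2/3]
  [0, 2/3, 0]
  [2/3, 0, 2/5],
b = (-18/5, 16/5, -166/105).
Solving gives a_0 = -38/35, a_1 = 24/5, a_2 = -15/7, so
  g(x) = -15*x^2/7 + 24*x/5 - 38/35.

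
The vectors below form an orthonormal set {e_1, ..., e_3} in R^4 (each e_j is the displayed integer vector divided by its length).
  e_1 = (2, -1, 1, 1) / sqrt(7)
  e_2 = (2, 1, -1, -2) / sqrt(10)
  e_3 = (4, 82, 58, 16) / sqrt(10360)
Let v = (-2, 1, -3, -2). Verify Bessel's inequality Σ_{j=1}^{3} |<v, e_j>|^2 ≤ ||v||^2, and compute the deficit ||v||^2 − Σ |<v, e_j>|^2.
Σ |<v, e_j>|^2 = 650/37; ||v||^2 = 18; deficit = 16/37

Write each e_j = u_j / sqrt(<u_j, u_j>) where u_j is the displayed integer vector. Then <v, e_j> = <v, u_j> / sqrt(<u_j, u_j>), so |<v, e_j>|^2 = <v, u_j>^2 / <u_j, u_j>.
Coefficients: <v, e_1> = -10/sqrt(7), <v, e_2> = 4/sqrt(10), <v, e_3> = -132/sqrt(10360).
Square and sum: Σ |<v, e_j>|^2 = 650/37.
Compute ||v||^2 = v·v = 18.
Deficit = 18 − 650/37 = 16/37 ≥ 0, confirming Bessel's inequality. (The deficit equals ||v − Σ <v,e_j> e_j||^2, the squared distance from v to span{e_j}.)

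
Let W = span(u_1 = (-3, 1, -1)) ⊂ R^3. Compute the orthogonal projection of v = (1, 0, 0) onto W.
proj_W(v) = (9/11, -3/11, 3/11)

Set up U = [u_1 | ... | u_1] ∈ R^(3×1). The projector onto W = col(U) is P = U (U^T U)^(-1) U^T.
Compute U^T U =
  [11],
and U^T v = (-3).
Solve U^T U · c = U^T v for the coefficients: c = (-3/11). The projection is proj_W(v) = U c.
Check: (v - proj_W(v)) · u_1 = 0  (should be 0).
Result: proj_W(v) = (9/11, -3/11, 3/11).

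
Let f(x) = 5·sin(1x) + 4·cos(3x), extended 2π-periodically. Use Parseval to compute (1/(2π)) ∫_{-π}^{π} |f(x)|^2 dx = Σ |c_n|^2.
Σ |c_n|^2 = 41/2

Expand |f|^2 and use orthogonality of {sin(nx), cos(mx)} on [-π, π]:
  ∫_{-π}^{π} sin(nx)^2 dx = π, ∫ cos(mx)^2 dx = π, and cross terms integrate to 0.
So ∫_{-π}^{π} f(x)^2 dx = 5^2 · π + 4^2 · π = (25 + 16)π.
Divide by 2π: (25 + 16)/2 = 41/2.
By Parseval, this equals Σ |c_n|^2.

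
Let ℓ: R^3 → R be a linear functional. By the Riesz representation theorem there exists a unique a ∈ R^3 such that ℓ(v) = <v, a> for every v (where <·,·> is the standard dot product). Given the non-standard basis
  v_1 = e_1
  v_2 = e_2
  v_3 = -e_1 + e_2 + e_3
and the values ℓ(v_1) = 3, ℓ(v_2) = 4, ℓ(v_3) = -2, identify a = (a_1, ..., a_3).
a = (3, 4, -3)

Write a = (a_1, ..., a_3) in the standard basis. For each basis vector v_i, ℓ(v_i) = <v_i, a> is a linear equation in the a_j's. Collect the n equations into a matrix system V a = ℓ, where row i of V is v_i (expressed in the standard basis). Since V is invertible (lower-triangular with 1s on the diagonal, up to permutation), solve by back-substitution:
  V =
[[1, 0, 0],
 [0, 1, 0],
 [-1, 1, 1]]
  V a = (3, 4, -2)
Solving gives a = (3, 4, -3).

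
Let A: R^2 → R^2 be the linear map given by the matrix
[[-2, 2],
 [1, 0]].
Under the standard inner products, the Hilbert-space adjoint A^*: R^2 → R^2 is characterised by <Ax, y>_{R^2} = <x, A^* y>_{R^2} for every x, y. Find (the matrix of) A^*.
A^* = A^T =
[[-2, 1],
 [2, 0]]

For real matrices with standard dot products, the defining identity <Ax, y> = <x, A^* y> gives (Ax)^T y = x^T (A^*) y, i.e. x^T A^T y = x^T (A^*) y. Since this holds for all x, y, we must have A^* = A^T. Therefore
A^* =
[[-2, 1],
 [2, 0]].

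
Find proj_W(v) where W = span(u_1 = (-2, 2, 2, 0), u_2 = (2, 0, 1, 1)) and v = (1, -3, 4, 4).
proj_W(v) = (50/17, 10/17, 40/17, 30/17)

Set up U = [u_1 | ... | u_2] ∈ R^(4×2). The projector onto W = col(U) is P = U (U^T U)^(-1) U^T.
Compute U^T U =
  [12, -2]
  [-2, 6],
and U^T v = (0, 10).
Solve U^T U · c = U^T v for the coefficients: c = (5/17, 30/17). The projection is proj_W(v) = U c.
Check: (v - proj_W(v)) · u_1 = 0  (should be 0).
Check: (v - proj_W(v)) · u_2 = 0  (should be 0).
Result: proj_W(v) = (50/17, 10/17, 40/17, 30/17).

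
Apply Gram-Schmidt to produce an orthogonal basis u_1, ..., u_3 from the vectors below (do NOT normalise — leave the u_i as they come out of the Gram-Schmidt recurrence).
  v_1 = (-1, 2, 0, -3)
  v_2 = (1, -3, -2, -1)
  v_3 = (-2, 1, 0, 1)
Orthogonal basis:
  u_1 = (-1, 2, 0, -3)
  u_2 = (5/7, -17/7, -2, -13/7)
  u_3 = (-317/194, -14/97, -80/97, 87/194)

Apply the Gram-Schmidt recurrence
  u_1 = v_1
  u_i = v_i − Σ_{j<i} ((v_i · u_j) / (u_j · u_j)) · u_j.

Step by step this gives:
  u_1 = (-1, 2, 0, -3)
  u_2 = (5/7, -17/7, -2, -13/7)
  u_3 = (-317/194, -14/97, -80/97, 87/194)

Orthogonality check:
  u_2 · u_1 = 0 (should be 0)
  u_3 · u_1 = 0 (should be 0)
  u_3 · u_2 = 0 (should be 0)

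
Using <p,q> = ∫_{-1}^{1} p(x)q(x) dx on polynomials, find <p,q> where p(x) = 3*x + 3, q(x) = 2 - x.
<p,q> = 10

Expand the product: p(x)·q(x) = -3*x^2 + 3*x + 6.
∫_{-1}^{1} of each monomial x^k gives [2/(k+1) if k even, 0 if k odd]. Integrating term-by-term (or equivalently evaluating the antiderivative F(x) = -x^3 + 3*x^2/2 + 6*x at the endpoints):
  F(1) − F(−1) = 13/2 − (-7/2) = 10.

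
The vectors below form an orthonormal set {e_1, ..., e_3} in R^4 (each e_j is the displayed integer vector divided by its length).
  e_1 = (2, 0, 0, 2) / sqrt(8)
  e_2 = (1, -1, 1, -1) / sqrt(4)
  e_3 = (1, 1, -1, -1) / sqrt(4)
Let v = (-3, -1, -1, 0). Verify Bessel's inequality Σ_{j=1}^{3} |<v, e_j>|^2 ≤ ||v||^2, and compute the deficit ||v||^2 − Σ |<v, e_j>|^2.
Σ |<v, e_j>|^2 = 9; ||v||^2 = 11; deficit = 2

Write each e_j = u_j / sqrt(<u_j, u_j>) where u_j is the displayed integer vector. Then <v, e_j> = <v, u_j> / sqrt(<u_j, u_j>), so |<v, e_j>|^2 = <v, u_j>^2 / <u_j, u_j>.
Coefficients: <v, e_1> = -6/sqrt(8), <v, e_2> = -3/sqrt(4), <v, e_3> = -3/sqrt(4).
Square and sum: Σ |<v, e_j>|^2 = 9.
Compute ||v||^2 = v·v = 11.
Deficit = 11 − 9 = 2 ≥ 0, confirming Bessel's inequality. (The deficit equals ||v − Σ <v,e_j> e_j||^2, the squared distance from v to span{e_j}.)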